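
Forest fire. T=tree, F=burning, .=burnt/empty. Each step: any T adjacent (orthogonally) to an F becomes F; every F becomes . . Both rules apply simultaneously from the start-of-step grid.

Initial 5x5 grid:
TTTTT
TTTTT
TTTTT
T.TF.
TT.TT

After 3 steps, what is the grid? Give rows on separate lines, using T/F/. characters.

Step 1: 3 trees catch fire, 1 burn out
  TTTTT
  TTTTT
  TTTFT
  T.F..
  TT.FT
Step 2: 4 trees catch fire, 3 burn out
  TTTTT
  TTTFT
  TTF.F
  T....
  TT..F
Step 3: 4 trees catch fire, 4 burn out
  TTTFT
  TTF.F
  TF...
  T....
  TT...

TTTFT
TTF.F
TF...
T....
TT...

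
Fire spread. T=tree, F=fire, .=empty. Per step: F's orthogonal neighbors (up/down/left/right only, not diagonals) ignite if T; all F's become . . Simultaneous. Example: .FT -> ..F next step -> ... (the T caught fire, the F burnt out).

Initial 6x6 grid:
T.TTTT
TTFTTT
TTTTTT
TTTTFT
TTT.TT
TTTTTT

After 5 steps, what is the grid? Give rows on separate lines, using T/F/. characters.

Step 1: 8 trees catch fire, 2 burn out
  T.FTTT
  TF.FTT
  TTFTFT
  TTTF.F
  TTT.FT
  TTTTTT
Step 2: 9 trees catch fire, 8 burn out
  T..FTT
  F...FT
  TF.F.F
  TTF...
  TTT..F
  TTTTFT
Step 3: 8 trees catch fire, 9 burn out
  F...FT
  .....F
  F.....
  TF....
  TTF...
  TTTF.F
Step 4: 4 trees catch fire, 8 burn out
  .....F
  ......
  ......
  F.....
  TF....
  TTF...
Step 5: 2 trees catch fire, 4 burn out
  ......
  ......
  ......
  ......
  F.....
  TF....

......
......
......
......
F.....
TF....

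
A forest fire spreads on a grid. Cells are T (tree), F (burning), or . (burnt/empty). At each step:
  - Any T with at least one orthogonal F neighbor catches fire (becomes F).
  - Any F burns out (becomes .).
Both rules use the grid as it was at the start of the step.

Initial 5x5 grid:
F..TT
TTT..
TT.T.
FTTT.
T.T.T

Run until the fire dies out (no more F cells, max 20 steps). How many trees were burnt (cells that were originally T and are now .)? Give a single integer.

Step 1: +4 fires, +2 burnt (F count now 4)
Step 2: +3 fires, +4 burnt (F count now 3)
Step 3: +3 fires, +3 burnt (F count now 3)
Step 4: +1 fires, +3 burnt (F count now 1)
Step 5: +0 fires, +1 burnt (F count now 0)
Fire out after step 5
Initially T: 14, now '.': 22
Total burnt (originally-T cells now '.'): 11

Answer: 11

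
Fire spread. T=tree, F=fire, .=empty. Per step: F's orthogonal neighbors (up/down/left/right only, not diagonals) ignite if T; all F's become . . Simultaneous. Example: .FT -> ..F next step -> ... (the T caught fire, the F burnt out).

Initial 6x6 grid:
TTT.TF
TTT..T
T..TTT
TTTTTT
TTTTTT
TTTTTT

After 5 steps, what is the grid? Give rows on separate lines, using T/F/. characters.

Step 1: 2 trees catch fire, 1 burn out
  TTT.F.
  TTT..F
  T..TTT
  TTTTTT
  TTTTTT
  TTTTTT
Step 2: 1 trees catch fire, 2 burn out
  TTT...
  TTT...
  T..TTF
  TTTTTT
  TTTTTT
  TTTTTT
Step 3: 2 trees catch fire, 1 burn out
  TTT...
  TTT...
  T..TF.
  TTTTTF
  TTTTTT
  TTTTTT
Step 4: 3 trees catch fire, 2 burn out
  TTT...
  TTT...
  T..F..
  TTTTF.
  TTTTTF
  TTTTTT
Step 5: 3 trees catch fire, 3 burn out
  TTT...
  TTT...
  T.....
  TTTF..
  TTTTF.
  TTTTTF

TTT...
TTT...
T.....
TTTF..
TTTTF.
TTTTTF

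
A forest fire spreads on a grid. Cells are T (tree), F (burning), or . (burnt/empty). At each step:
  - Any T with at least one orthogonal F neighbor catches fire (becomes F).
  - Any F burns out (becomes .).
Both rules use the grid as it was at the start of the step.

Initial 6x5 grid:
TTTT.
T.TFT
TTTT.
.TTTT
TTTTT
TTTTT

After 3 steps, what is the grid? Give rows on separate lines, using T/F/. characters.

Step 1: 4 trees catch fire, 1 burn out
  TTTF.
  T.F.F
  TTTF.
  .TTTT
  TTTTT
  TTTTT
Step 2: 3 trees catch fire, 4 burn out
  TTF..
  T....
  TTF..
  .TTFT
  TTTTT
  TTTTT
Step 3: 5 trees catch fire, 3 burn out
  TF...
  T....
  TF...
  .TF.F
  TTTFT
  TTTTT

TF...
T....
TF...
.TF.F
TTTFT
TTTTT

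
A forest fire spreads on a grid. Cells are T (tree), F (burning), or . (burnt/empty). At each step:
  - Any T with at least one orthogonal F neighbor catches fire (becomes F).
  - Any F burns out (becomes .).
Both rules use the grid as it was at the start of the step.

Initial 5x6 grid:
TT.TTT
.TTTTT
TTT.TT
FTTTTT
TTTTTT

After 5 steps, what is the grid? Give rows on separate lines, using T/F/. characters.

Step 1: 3 trees catch fire, 1 burn out
  TT.TTT
  .TTTTT
  FTT.TT
  .FTTTT
  FTTTTT
Step 2: 3 trees catch fire, 3 burn out
  TT.TTT
  .TTTTT
  .FT.TT
  ..FTTT
  .FTTTT
Step 3: 4 trees catch fire, 3 burn out
  TT.TTT
  .FTTTT
  ..F.TT
  ...FTT
  ..FTTT
Step 4: 4 trees catch fire, 4 burn out
  TF.TTT
  ..FTTT
  ....TT
  ....FT
  ...FTT
Step 5: 5 trees catch fire, 4 burn out
  F..TTT
  ...FTT
  ....FT
  .....F
  ....FT

F..TTT
...FTT
....FT
.....F
....FT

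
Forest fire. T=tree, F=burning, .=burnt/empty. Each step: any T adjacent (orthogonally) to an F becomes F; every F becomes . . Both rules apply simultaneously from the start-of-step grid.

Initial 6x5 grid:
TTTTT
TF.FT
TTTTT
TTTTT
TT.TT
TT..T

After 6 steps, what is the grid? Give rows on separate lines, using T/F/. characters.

Step 1: 6 trees catch fire, 2 burn out
  TFTFT
  F...F
  TFTFT
  TTTTT
  TT.TT
  TT..T
Step 2: 8 trees catch fire, 6 burn out
  F.F.F
  .....
  F.F.F
  TFTFT
  TT.TT
  TT..T
Step 3: 5 trees catch fire, 8 burn out
  .....
  .....
  .....
  F.F.F
  TF.FT
  TT..T
Step 4: 3 trees catch fire, 5 burn out
  .....
  .....
  .....
  .....
  F...F
  TF..T
Step 5: 2 trees catch fire, 3 burn out
  .....
  .....
  .....
  .....
  .....
  F...F
Step 6: 0 trees catch fire, 2 burn out
  .....
  .....
  .....
  .....
  .....
  .....

.....
.....
.....
.....
.....
.....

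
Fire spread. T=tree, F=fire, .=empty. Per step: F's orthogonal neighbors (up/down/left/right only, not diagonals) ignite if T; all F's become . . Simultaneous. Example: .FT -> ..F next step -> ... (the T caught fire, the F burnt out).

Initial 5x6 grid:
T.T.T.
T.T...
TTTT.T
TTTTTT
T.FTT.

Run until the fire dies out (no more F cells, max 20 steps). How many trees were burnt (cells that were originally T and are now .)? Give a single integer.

Answer: 18

Derivation:
Step 1: +2 fires, +1 burnt (F count now 2)
Step 2: +4 fires, +2 burnt (F count now 4)
Step 3: +5 fires, +4 burnt (F count now 5)
Step 4: +4 fires, +5 burnt (F count now 4)
Step 5: +2 fires, +4 burnt (F count now 2)
Step 6: +1 fires, +2 burnt (F count now 1)
Step 7: +0 fires, +1 burnt (F count now 0)
Fire out after step 7
Initially T: 19, now '.': 29
Total burnt (originally-T cells now '.'): 18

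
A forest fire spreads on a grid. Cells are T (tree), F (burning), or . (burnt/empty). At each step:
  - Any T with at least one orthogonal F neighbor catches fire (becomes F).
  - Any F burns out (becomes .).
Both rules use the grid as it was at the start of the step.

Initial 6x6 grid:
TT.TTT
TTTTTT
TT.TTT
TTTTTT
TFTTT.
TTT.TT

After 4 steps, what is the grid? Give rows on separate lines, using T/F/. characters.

Step 1: 4 trees catch fire, 1 burn out
  TT.TTT
  TTTTTT
  TT.TTT
  TFTTTT
  F.FTT.
  TFT.TT
Step 2: 6 trees catch fire, 4 burn out
  TT.TTT
  TTTTTT
  TF.TTT
  F.FTTT
  ...FT.
  F.F.TT
Step 3: 4 trees catch fire, 6 burn out
  TT.TTT
  TFTTTT
  F..TTT
  ...FTT
  ....F.
  ....TT
Step 4: 6 trees catch fire, 4 burn out
  TF.TTT
  F.FTTT
  ...FTT
  ....FT
  ......
  ....FT

TF.TTT
F.FTTT
...FTT
....FT
......
....FT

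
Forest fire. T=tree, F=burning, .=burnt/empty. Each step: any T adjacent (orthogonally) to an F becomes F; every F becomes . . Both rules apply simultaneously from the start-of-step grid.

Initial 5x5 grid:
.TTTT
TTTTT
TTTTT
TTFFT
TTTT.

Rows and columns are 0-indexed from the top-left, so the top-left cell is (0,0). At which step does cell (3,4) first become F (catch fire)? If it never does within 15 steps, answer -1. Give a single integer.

Step 1: cell (3,4)='F' (+6 fires, +2 burnt)
  -> target ignites at step 1
Step 2: cell (3,4)='.' (+6 fires, +6 burnt)
Step 3: cell (3,4)='.' (+6 fires, +6 burnt)
Step 4: cell (3,4)='.' (+3 fires, +6 burnt)
Step 5: cell (3,4)='.' (+0 fires, +3 burnt)
  fire out at step 5

1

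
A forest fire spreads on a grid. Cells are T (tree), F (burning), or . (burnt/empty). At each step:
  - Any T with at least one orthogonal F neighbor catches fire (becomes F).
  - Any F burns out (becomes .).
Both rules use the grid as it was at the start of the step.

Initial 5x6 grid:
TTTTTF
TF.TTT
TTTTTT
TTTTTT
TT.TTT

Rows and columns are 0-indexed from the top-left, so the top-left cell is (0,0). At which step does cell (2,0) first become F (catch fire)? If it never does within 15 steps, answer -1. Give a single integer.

Step 1: cell (2,0)='T' (+5 fires, +2 burnt)
Step 2: cell (2,0)='F' (+8 fires, +5 burnt)
  -> target ignites at step 2
Step 3: cell (2,0)='.' (+7 fires, +8 burnt)
Step 4: cell (2,0)='.' (+4 fires, +7 burnt)
Step 5: cell (2,0)='.' (+2 fires, +4 burnt)
Step 6: cell (2,0)='.' (+0 fires, +2 burnt)
  fire out at step 6

2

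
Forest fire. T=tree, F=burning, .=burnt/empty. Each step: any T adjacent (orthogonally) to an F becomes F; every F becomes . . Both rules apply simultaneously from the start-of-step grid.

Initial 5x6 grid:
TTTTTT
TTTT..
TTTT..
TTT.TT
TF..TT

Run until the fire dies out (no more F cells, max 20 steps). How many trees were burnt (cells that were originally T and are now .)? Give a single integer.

Answer: 18

Derivation:
Step 1: +2 fires, +1 burnt (F count now 2)
Step 2: +3 fires, +2 burnt (F count now 3)
Step 3: +3 fires, +3 burnt (F count now 3)
Step 4: +4 fires, +3 burnt (F count now 4)
Step 5: +3 fires, +4 burnt (F count now 3)
Step 6: +1 fires, +3 burnt (F count now 1)
Step 7: +1 fires, +1 burnt (F count now 1)
Step 8: +1 fires, +1 burnt (F count now 1)
Step 9: +0 fires, +1 burnt (F count now 0)
Fire out after step 9
Initially T: 22, now '.': 26
Total burnt (originally-T cells now '.'): 18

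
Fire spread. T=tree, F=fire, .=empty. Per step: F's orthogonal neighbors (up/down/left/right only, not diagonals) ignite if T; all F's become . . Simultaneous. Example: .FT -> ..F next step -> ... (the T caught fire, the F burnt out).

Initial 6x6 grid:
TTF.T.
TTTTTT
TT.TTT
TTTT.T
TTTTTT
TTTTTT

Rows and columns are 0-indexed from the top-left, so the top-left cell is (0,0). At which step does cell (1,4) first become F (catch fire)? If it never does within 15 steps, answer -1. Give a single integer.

Step 1: cell (1,4)='T' (+2 fires, +1 burnt)
Step 2: cell (1,4)='T' (+3 fires, +2 burnt)
Step 3: cell (1,4)='F' (+4 fires, +3 burnt)
  -> target ignites at step 3
Step 4: cell (1,4)='.' (+6 fires, +4 burnt)
Step 5: cell (1,4)='.' (+5 fires, +6 burnt)
Step 6: cell (1,4)='.' (+6 fires, +5 burnt)
Step 7: cell (1,4)='.' (+4 fires, +6 burnt)
Step 8: cell (1,4)='.' (+1 fires, +4 burnt)
Step 9: cell (1,4)='.' (+0 fires, +1 burnt)
  fire out at step 9

3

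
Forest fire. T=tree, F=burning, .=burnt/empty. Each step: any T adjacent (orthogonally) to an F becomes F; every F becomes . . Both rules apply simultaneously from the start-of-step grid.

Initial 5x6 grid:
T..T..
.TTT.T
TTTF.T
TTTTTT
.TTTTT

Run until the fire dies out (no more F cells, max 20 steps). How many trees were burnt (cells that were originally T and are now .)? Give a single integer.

Answer: 20

Derivation:
Step 1: +3 fires, +1 burnt (F count now 3)
Step 2: +6 fires, +3 burnt (F count now 6)
Step 3: +6 fires, +6 burnt (F count now 6)
Step 4: +4 fires, +6 burnt (F count now 4)
Step 5: +1 fires, +4 burnt (F count now 1)
Step 6: +0 fires, +1 burnt (F count now 0)
Fire out after step 6
Initially T: 21, now '.': 29
Total burnt (originally-T cells now '.'): 20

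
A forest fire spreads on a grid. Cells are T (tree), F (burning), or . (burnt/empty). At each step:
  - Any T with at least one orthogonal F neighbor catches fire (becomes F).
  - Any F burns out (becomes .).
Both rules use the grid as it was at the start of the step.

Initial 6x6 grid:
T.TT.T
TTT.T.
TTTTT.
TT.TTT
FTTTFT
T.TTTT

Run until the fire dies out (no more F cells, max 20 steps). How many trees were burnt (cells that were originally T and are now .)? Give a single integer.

Step 1: +7 fires, +2 burnt (F count now 7)
Step 2: +8 fires, +7 burnt (F count now 8)
Step 3: +5 fires, +8 burnt (F count now 5)
Step 4: +3 fires, +5 burnt (F count now 3)
Step 5: +1 fires, +3 burnt (F count now 1)
Step 6: +1 fires, +1 burnt (F count now 1)
Step 7: +1 fires, +1 burnt (F count now 1)
Step 8: +0 fires, +1 burnt (F count now 0)
Fire out after step 8
Initially T: 27, now '.': 35
Total burnt (originally-T cells now '.'): 26

Answer: 26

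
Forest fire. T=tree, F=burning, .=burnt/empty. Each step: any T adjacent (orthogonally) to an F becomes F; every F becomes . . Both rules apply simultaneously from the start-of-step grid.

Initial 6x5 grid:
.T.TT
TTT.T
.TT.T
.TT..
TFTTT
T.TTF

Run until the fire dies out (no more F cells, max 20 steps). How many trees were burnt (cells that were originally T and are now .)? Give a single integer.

Step 1: +5 fires, +2 burnt (F count now 5)
Step 2: +5 fires, +5 burnt (F count now 5)
Step 3: +2 fires, +5 burnt (F count now 2)
Step 4: +3 fires, +2 burnt (F count now 3)
Step 5: +0 fires, +3 burnt (F count now 0)
Fire out after step 5
Initially T: 19, now '.': 26
Total burnt (originally-T cells now '.'): 15

Answer: 15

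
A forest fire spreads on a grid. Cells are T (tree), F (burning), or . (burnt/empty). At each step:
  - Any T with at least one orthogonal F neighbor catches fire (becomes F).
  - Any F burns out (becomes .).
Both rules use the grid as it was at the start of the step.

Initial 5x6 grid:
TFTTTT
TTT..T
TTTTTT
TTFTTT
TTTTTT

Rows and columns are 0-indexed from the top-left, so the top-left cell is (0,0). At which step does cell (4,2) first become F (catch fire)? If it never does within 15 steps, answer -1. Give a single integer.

Step 1: cell (4,2)='F' (+7 fires, +2 burnt)
  -> target ignites at step 1
Step 2: cell (4,2)='.' (+9 fires, +7 burnt)
Step 3: cell (4,2)='.' (+6 fires, +9 burnt)
Step 4: cell (4,2)='.' (+3 fires, +6 burnt)
Step 5: cell (4,2)='.' (+1 fires, +3 burnt)
Step 6: cell (4,2)='.' (+0 fires, +1 burnt)
  fire out at step 6

1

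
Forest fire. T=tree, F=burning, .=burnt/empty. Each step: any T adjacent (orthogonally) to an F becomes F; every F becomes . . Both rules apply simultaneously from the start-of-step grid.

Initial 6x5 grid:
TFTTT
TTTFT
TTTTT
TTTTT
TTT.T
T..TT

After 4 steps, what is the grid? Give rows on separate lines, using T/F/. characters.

Step 1: 7 trees catch fire, 2 burn out
  F.FFT
  TFF.F
  TTTFT
  TTTTT
  TTT.T
  T..TT
Step 2: 6 trees catch fire, 7 burn out
  ....F
  F....
  TFF.F
  TTTFT
  TTT.T
  T..TT
Step 3: 4 trees catch fire, 6 burn out
  .....
  .....
  F....
  TFF.F
  TTT.T
  T..TT
Step 4: 4 trees catch fire, 4 burn out
  .....
  .....
  .....
  F....
  TFF.F
  T..TT

.....
.....
.....
F....
TFF.F
T..TT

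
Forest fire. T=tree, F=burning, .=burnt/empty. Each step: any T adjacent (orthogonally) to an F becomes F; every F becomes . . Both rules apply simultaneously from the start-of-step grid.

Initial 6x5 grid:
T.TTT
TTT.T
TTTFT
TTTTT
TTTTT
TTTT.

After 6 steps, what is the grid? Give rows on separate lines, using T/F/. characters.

Step 1: 3 trees catch fire, 1 burn out
  T.TTT
  TTT.T
  TTF.F
  TTTFT
  TTTTT
  TTTT.
Step 2: 6 trees catch fire, 3 burn out
  T.TTT
  TTF.F
  TF...
  TTF.F
  TTTFT
  TTTT.
Step 3: 8 trees catch fire, 6 burn out
  T.FTF
  TF...
  F....
  TF...
  TTF.F
  TTTF.
Step 4: 5 trees catch fire, 8 burn out
  T..F.
  F....
  .....
  F....
  TF...
  TTF..
Step 5: 3 trees catch fire, 5 burn out
  F....
  .....
  .....
  .....
  F....
  TF...
Step 6: 1 trees catch fire, 3 burn out
  .....
  .....
  .....
  .....
  .....
  F....

.....
.....
.....
.....
.....
F....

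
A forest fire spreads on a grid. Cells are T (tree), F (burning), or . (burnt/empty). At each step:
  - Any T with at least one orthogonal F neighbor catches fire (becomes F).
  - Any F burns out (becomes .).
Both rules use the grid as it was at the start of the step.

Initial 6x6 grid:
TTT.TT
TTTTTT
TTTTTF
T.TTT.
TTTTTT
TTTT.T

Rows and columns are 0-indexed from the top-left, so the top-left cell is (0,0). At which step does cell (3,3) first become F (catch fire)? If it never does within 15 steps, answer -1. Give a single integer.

Step 1: cell (3,3)='T' (+2 fires, +1 burnt)
Step 2: cell (3,3)='T' (+4 fires, +2 burnt)
Step 3: cell (3,3)='F' (+5 fires, +4 burnt)
  -> target ignites at step 3
Step 4: cell (3,3)='.' (+5 fires, +5 burnt)
Step 5: cell (3,3)='.' (+6 fires, +5 burnt)
Step 6: cell (3,3)='.' (+5 fires, +6 burnt)
Step 7: cell (3,3)='.' (+3 fires, +5 burnt)
Step 8: cell (3,3)='.' (+1 fires, +3 burnt)
Step 9: cell (3,3)='.' (+0 fires, +1 burnt)
  fire out at step 9

3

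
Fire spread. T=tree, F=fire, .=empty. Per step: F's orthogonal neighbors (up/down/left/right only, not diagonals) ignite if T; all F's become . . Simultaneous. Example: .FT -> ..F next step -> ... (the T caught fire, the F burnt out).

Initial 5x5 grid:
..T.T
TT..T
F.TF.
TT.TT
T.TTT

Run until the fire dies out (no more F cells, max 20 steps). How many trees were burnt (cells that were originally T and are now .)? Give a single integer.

Step 1: +4 fires, +2 burnt (F count now 4)
Step 2: +5 fires, +4 burnt (F count now 5)
Step 3: +2 fires, +5 burnt (F count now 2)
Step 4: +0 fires, +2 burnt (F count now 0)
Fire out after step 4
Initially T: 14, now '.': 22
Total burnt (originally-T cells now '.'): 11

Answer: 11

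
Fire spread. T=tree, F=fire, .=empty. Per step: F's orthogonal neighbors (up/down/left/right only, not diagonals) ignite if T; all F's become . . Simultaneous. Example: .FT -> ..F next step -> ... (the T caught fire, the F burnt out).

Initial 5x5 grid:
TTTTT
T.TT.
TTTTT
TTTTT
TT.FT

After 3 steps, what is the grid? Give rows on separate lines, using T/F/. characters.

Step 1: 2 trees catch fire, 1 burn out
  TTTTT
  T.TT.
  TTTTT
  TTTFT
  TT..F
Step 2: 3 trees catch fire, 2 burn out
  TTTTT
  T.TT.
  TTTFT
  TTF.F
  TT...
Step 3: 4 trees catch fire, 3 burn out
  TTTTT
  T.TF.
  TTF.F
  TF...
  TT...

TTTTT
T.TF.
TTF.F
TF...
TT...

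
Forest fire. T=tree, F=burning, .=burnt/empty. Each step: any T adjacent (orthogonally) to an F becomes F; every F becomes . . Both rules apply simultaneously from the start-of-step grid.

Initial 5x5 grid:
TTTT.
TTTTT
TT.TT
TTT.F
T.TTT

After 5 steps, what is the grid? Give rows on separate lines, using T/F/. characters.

Step 1: 2 trees catch fire, 1 burn out
  TTTT.
  TTTTT
  TT.TF
  TTT..
  T.TTF
Step 2: 3 trees catch fire, 2 burn out
  TTTT.
  TTTTF
  TT.F.
  TTT..
  T.TF.
Step 3: 2 trees catch fire, 3 burn out
  TTTT.
  TTTF.
  TT...
  TTT..
  T.F..
Step 4: 3 trees catch fire, 2 burn out
  TTTF.
  TTF..
  TT...
  TTF..
  T....
Step 5: 3 trees catch fire, 3 burn out
  TTF..
  TF...
  TT...
  TF...
  T....

TTF..
TF...
TT...
TF...
T....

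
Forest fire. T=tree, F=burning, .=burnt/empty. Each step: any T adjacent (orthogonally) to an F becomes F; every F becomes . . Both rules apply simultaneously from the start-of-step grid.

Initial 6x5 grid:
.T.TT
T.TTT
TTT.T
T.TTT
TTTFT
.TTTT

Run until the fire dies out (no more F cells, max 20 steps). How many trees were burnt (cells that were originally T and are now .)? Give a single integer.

Answer: 22

Derivation:
Step 1: +4 fires, +1 burnt (F count now 4)
Step 2: +5 fires, +4 burnt (F count now 5)
Step 3: +4 fires, +5 burnt (F count now 4)
Step 4: +4 fires, +4 burnt (F count now 4)
Step 5: +3 fires, +4 burnt (F count now 3)
Step 6: +2 fires, +3 burnt (F count now 2)
Step 7: +0 fires, +2 burnt (F count now 0)
Fire out after step 7
Initially T: 23, now '.': 29
Total burnt (originally-T cells now '.'): 22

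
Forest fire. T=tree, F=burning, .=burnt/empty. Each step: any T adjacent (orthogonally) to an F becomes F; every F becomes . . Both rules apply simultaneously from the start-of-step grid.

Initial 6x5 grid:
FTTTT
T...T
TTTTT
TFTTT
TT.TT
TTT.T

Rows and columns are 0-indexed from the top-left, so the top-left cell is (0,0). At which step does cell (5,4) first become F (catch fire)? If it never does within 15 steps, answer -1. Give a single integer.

Step 1: cell (5,4)='T' (+6 fires, +2 burnt)
Step 2: cell (5,4)='T' (+6 fires, +6 burnt)
Step 3: cell (5,4)='T' (+6 fires, +6 burnt)
Step 4: cell (5,4)='T' (+3 fires, +6 burnt)
Step 5: cell (5,4)='F' (+2 fires, +3 burnt)
  -> target ignites at step 5
Step 6: cell (5,4)='.' (+0 fires, +2 burnt)
  fire out at step 6

5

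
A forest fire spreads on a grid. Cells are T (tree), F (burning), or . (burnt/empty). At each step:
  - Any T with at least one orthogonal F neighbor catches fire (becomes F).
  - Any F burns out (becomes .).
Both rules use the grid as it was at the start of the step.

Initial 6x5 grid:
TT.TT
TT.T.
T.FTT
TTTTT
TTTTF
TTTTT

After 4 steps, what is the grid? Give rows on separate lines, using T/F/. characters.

Step 1: 5 trees catch fire, 2 burn out
  TT.TT
  TT.T.
  T..FT
  TTFTF
  TTTF.
  TTTTF
Step 2: 6 trees catch fire, 5 burn out
  TT.TT
  TT.F.
  T...F
  TF.F.
  TTF..
  TTTF.
Step 3: 4 trees catch fire, 6 burn out
  TT.FT
  TT...
  T....
  F....
  TF...
  TTF..
Step 4: 4 trees catch fire, 4 burn out
  TT..F
  TT...
  F....
  .....
  F....
  TF...

TT..F
TT...
F....
.....
F....
TF...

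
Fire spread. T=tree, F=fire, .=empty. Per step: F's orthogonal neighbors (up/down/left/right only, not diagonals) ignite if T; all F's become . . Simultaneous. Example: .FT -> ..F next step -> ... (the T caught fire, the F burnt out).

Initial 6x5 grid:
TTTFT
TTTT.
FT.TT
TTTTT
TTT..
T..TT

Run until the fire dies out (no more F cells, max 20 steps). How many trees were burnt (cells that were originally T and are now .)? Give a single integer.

Step 1: +6 fires, +2 burnt (F count now 6)
Step 2: +7 fires, +6 burnt (F count now 7)
Step 3: +5 fires, +7 burnt (F count now 5)
Step 4: +2 fires, +5 burnt (F count now 2)
Step 5: +0 fires, +2 burnt (F count now 0)
Fire out after step 5
Initially T: 22, now '.': 28
Total burnt (originally-T cells now '.'): 20

Answer: 20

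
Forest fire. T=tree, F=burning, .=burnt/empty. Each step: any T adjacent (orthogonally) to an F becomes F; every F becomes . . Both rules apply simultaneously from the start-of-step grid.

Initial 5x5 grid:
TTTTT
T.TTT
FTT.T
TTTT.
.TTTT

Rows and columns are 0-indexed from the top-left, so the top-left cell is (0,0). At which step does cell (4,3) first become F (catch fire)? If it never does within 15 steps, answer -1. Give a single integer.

Step 1: cell (4,3)='T' (+3 fires, +1 burnt)
Step 2: cell (4,3)='T' (+3 fires, +3 burnt)
Step 3: cell (4,3)='T' (+4 fires, +3 burnt)
Step 4: cell (4,3)='T' (+4 fires, +4 burnt)
Step 5: cell (4,3)='F' (+3 fires, +4 burnt)
  -> target ignites at step 5
Step 6: cell (4,3)='.' (+3 fires, +3 burnt)
Step 7: cell (4,3)='.' (+0 fires, +3 burnt)
  fire out at step 7

5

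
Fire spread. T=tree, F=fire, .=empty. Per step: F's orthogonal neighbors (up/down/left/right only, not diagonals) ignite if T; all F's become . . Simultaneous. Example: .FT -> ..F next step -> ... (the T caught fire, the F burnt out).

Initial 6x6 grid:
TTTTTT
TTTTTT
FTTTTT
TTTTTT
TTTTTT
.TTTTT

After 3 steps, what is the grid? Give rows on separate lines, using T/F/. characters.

Step 1: 3 trees catch fire, 1 burn out
  TTTTTT
  FTTTTT
  .FTTTT
  FTTTTT
  TTTTTT
  .TTTTT
Step 2: 5 trees catch fire, 3 burn out
  FTTTTT
  .FTTTT
  ..FTTT
  .FTTTT
  FTTTTT
  .TTTTT
Step 3: 5 trees catch fire, 5 burn out
  .FTTTT
  ..FTTT
  ...FTT
  ..FTTT
  .FTTTT
  .TTTTT

.FTTTT
..FTTT
...FTT
..FTTT
.FTTTT
.TTTTT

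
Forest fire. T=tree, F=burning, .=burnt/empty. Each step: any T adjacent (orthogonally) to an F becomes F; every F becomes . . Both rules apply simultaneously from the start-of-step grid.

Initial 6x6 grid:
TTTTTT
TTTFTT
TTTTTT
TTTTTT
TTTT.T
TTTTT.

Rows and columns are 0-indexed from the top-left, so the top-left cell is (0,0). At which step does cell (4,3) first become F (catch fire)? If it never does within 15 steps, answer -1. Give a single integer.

Step 1: cell (4,3)='T' (+4 fires, +1 burnt)
Step 2: cell (4,3)='T' (+7 fires, +4 burnt)
Step 3: cell (4,3)='F' (+8 fires, +7 burnt)
  -> target ignites at step 3
Step 4: cell (4,3)='.' (+6 fires, +8 burnt)
Step 5: cell (4,3)='.' (+5 fires, +6 burnt)
Step 6: cell (4,3)='.' (+2 fires, +5 burnt)
Step 7: cell (4,3)='.' (+1 fires, +2 burnt)
Step 8: cell (4,3)='.' (+0 fires, +1 burnt)
  fire out at step 8

3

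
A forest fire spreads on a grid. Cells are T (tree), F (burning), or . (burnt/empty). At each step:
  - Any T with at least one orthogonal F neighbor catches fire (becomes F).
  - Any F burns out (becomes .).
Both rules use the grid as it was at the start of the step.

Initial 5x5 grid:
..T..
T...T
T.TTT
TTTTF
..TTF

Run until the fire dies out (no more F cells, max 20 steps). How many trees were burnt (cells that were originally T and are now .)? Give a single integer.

Answer: 12

Derivation:
Step 1: +3 fires, +2 burnt (F count now 3)
Step 2: +4 fires, +3 burnt (F count now 4)
Step 3: +2 fires, +4 burnt (F count now 2)
Step 4: +1 fires, +2 burnt (F count now 1)
Step 5: +1 fires, +1 burnt (F count now 1)
Step 6: +1 fires, +1 burnt (F count now 1)
Step 7: +0 fires, +1 burnt (F count now 0)
Fire out after step 7
Initially T: 13, now '.': 24
Total burnt (originally-T cells now '.'): 12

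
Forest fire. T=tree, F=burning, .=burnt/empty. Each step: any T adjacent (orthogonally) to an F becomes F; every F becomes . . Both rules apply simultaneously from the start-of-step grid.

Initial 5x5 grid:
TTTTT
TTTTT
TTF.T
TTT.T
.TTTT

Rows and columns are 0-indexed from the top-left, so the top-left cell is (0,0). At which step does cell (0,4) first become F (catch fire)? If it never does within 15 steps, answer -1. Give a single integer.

Step 1: cell (0,4)='T' (+3 fires, +1 burnt)
Step 2: cell (0,4)='T' (+6 fires, +3 burnt)
Step 3: cell (0,4)='T' (+7 fires, +6 burnt)
Step 4: cell (0,4)='F' (+4 fires, +7 burnt)
  -> target ignites at step 4
Step 5: cell (0,4)='.' (+1 fires, +4 burnt)
Step 6: cell (0,4)='.' (+0 fires, +1 burnt)
  fire out at step 6

4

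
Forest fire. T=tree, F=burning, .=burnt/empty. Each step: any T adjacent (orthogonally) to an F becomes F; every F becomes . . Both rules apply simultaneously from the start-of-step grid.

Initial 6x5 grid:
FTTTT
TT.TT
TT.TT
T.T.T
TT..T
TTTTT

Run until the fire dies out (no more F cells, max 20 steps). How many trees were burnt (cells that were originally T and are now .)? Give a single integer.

Step 1: +2 fires, +1 burnt (F count now 2)
Step 2: +3 fires, +2 burnt (F count now 3)
Step 3: +3 fires, +3 burnt (F count now 3)
Step 4: +3 fires, +3 burnt (F count now 3)
Step 5: +4 fires, +3 burnt (F count now 4)
Step 6: +2 fires, +4 burnt (F count now 2)
Step 7: +2 fires, +2 burnt (F count now 2)
Step 8: +2 fires, +2 burnt (F count now 2)
Step 9: +1 fires, +2 burnt (F count now 1)
Step 10: +0 fires, +1 burnt (F count now 0)
Fire out after step 10
Initially T: 23, now '.': 29
Total burnt (originally-T cells now '.'): 22

Answer: 22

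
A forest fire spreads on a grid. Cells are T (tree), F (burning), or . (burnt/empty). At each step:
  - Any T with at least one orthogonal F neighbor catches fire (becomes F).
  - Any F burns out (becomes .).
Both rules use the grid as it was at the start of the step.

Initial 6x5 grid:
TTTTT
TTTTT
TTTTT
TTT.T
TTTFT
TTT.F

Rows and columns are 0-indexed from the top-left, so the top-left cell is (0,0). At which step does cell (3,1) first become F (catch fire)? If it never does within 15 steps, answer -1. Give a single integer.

Step 1: cell (3,1)='T' (+2 fires, +2 burnt)
Step 2: cell (3,1)='T' (+4 fires, +2 burnt)
Step 3: cell (3,1)='F' (+5 fires, +4 burnt)
  -> target ignites at step 3
Step 4: cell (3,1)='.' (+6 fires, +5 burnt)
Step 5: cell (3,1)='.' (+5 fires, +6 burnt)
Step 6: cell (3,1)='.' (+3 fires, +5 burnt)
Step 7: cell (3,1)='.' (+1 fires, +3 burnt)
Step 8: cell (3,1)='.' (+0 fires, +1 burnt)
  fire out at step 8

3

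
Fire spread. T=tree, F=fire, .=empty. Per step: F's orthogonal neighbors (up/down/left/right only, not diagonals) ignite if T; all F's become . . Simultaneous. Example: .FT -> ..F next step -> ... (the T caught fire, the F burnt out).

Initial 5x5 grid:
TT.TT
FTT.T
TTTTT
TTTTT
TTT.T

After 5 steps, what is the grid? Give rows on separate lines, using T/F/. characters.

Step 1: 3 trees catch fire, 1 burn out
  FT.TT
  .FT.T
  FTTTT
  TTTTT
  TTT.T
Step 2: 4 trees catch fire, 3 burn out
  .F.TT
  ..F.T
  .FTTT
  FTTTT
  TTT.T
Step 3: 3 trees catch fire, 4 burn out
  ...TT
  ....T
  ..FTT
  .FTTT
  FTT.T
Step 4: 3 trees catch fire, 3 burn out
  ...TT
  ....T
  ...FT
  ..FTT
  .FT.T
Step 5: 3 trees catch fire, 3 burn out
  ...TT
  ....T
  ....F
  ...FT
  ..F.T

...TT
....T
....F
...FT
..F.T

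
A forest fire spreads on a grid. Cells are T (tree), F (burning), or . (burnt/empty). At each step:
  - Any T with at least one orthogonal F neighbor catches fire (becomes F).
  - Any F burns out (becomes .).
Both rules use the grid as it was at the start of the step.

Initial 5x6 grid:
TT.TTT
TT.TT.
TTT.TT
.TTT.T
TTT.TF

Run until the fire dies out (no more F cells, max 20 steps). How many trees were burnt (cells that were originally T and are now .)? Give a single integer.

Answer: 9

Derivation:
Step 1: +2 fires, +1 burnt (F count now 2)
Step 2: +1 fires, +2 burnt (F count now 1)
Step 3: +1 fires, +1 burnt (F count now 1)
Step 4: +1 fires, +1 burnt (F count now 1)
Step 5: +2 fires, +1 burnt (F count now 2)
Step 6: +2 fires, +2 burnt (F count now 2)
Step 7: +0 fires, +2 burnt (F count now 0)
Fire out after step 7
Initially T: 22, now '.': 17
Total burnt (originally-T cells now '.'): 9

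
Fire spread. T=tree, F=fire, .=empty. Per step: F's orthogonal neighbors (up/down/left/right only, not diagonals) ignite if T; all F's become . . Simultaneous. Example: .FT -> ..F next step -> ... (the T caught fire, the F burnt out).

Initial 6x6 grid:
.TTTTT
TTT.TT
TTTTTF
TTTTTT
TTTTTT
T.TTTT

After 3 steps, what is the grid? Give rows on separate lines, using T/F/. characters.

Step 1: 3 trees catch fire, 1 burn out
  .TTTTT
  TTT.TF
  TTTTF.
  TTTTTF
  TTTTTT
  T.TTTT
Step 2: 5 trees catch fire, 3 burn out
  .TTTTF
  TTT.F.
  TTTF..
  TTTTF.
  TTTTTF
  T.TTTT
Step 3: 5 trees catch fire, 5 burn out
  .TTTF.
  TTT...
  TTF...
  TTTF..
  TTTTF.
  T.TTTF

.TTTF.
TTT...
TTF...
TTTF..
TTTTF.
T.TTTF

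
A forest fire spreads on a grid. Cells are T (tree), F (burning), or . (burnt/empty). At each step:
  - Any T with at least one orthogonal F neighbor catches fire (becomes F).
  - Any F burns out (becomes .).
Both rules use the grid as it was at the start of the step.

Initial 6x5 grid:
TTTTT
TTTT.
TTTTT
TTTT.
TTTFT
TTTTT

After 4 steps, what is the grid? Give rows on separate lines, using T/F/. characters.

Step 1: 4 trees catch fire, 1 burn out
  TTTTT
  TTTT.
  TTTTT
  TTTF.
  TTF.F
  TTTFT
Step 2: 5 trees catch fire, 4 burn out
  TTTTT
  TTTT.
  TTTFT
  TTF..
  TF...
  TTF.F
Step 3: 6 trees catch fire, 5 burn out
  TTTTT
  TTTF.
  TTF.F
  TF...
  F....
  TF...
Step 4: 5 trees catch fire, 6 burn out
  TTTFT
  TTF..
  TF...
  F....
  .....
  F....

TTTFT
TTF..
TF...
F....
.....
F....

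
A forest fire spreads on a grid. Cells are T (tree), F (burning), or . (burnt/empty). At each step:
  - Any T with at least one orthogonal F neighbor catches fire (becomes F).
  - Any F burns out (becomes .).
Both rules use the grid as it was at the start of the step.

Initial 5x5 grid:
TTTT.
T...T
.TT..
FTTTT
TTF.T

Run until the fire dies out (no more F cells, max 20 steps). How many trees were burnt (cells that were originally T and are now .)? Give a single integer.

Answer: 9

Derivation:
Step 1: +4 fires, +2 burnt (F count now 4)
Step 2: +3 fires, +4 burnt (F count now 3)
Step 3: +1 fires, +3 burnt (F count now 1)
Step 4: +1 fires, +1 burnt (F count now 1)
Step 5: +0 fires, +1 burnt (F count now 0)
Fire out after step 5
Initially T: 15, now '.': 19
Total burnt (originally-T cells now '.'): 9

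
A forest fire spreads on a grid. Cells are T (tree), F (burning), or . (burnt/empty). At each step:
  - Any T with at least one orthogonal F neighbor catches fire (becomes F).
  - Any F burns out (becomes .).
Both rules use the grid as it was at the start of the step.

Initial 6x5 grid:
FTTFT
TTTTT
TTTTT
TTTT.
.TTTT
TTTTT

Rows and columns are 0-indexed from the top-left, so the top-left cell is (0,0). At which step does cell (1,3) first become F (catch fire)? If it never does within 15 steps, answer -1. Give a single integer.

Step 1: cell (1,3)='F' (+5 fires, +2 burnt)
  -> target ignites at step 1
Step 2: cell (1,3)='.' (+5 fires, +5 burnt)
Step 3: cell (1,3)='.' (+5 fires, +5 burnt)
Step 4: cell (1,3)='.' (+3 fires, +5 burnt)
Step 5: cell (1,3)='.' (+4 fires, +3 burnt)
Step 6: cell (1,3)='.' (+3 fires, +4 burnt)
Step 7: cell (1,3)='.' (+1 fires, +3 burnt)
Step 8: cell (1,3)='.' (+0 fires, +1 burnt)
  fire out at step 8

1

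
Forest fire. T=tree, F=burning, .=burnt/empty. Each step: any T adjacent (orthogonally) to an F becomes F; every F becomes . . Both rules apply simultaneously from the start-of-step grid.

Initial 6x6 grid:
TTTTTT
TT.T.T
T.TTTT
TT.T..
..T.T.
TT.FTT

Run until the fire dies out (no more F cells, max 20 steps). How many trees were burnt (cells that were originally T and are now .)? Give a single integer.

Answer: 3

Derivation:
Step 1: +1 fires, +1 burnt (F count now 1)
Step 2: +2 fires, +1 burnt (F count now 2)
Step 3: +0 fires, +2 burnt (F count now 0)
Fire out after step 3
Initially T: 24, now '.': 15
Total burnt (originally-T cells now '.'): 3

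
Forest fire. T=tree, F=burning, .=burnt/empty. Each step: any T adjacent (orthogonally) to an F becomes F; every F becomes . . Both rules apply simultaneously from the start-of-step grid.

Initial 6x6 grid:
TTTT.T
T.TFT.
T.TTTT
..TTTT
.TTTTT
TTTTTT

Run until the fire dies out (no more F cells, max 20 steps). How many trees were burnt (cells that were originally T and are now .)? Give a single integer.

Step 1: +4 fires, +1 burnt (F count now 4)
Step 2: +4 fires, +4 burnt (F count now 4)
Step 3: +5 fires, +4 burnt (F count now 5)
Step 4: +5 fires, +5 burnt (F count now 5)
Step 5: +5 fires, +5 burnt (F count now 5)
Step 6: +3 fires, +5 burnt (F count now 3)
Step 7: +1 fires, +3 burnt (F count now 1)
Step 8: +0 fires, +1 burnt (F count now 0)
Fire out after step 8
Initially T: 28, now '.': 35
Total burnt (originally-T cells now '.'): 27

Answer: 27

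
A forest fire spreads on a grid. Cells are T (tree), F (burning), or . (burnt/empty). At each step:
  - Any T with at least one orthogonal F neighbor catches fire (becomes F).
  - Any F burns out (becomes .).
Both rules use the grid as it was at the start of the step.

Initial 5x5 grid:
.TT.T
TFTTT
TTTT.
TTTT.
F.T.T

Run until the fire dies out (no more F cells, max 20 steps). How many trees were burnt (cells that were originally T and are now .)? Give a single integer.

Step 1: +5 fires, +2 burnt (F count now 5)
Step 2: +5 fires, +5 burnt (F count now 5)
Step 3: +3 fires, +5 burnt (F count now 3)
Step 4: +3 fires, +3 burnt (F count now 3)
Step 5: +0 fires, +3 burnt (F count now 0)
Fire out after step 5
Initially T: 17, now '.': 24
Total burnt (originally-T cells now '.'): 16

Answer: 16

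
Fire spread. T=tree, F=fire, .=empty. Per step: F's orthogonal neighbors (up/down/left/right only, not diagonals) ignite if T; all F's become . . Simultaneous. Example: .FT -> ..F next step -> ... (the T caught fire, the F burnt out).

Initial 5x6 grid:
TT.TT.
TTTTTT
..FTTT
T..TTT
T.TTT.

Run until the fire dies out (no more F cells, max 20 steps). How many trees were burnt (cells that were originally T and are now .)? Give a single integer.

Step 1: +2 fires, +1 burnt (F count now 2)
Step 2: +4 fires, +2 burnt (F count now 4)
Step 3: +7 fires, +4 burnt (F count now 7)
Step 4: +6 fires, +7 burnt (F count now 6)
Step 5: +0 fires, +6 burnt (F count now 0)
Fire out after step 5
Initially T: 21, now '.': 28
Total burnt (originally-T cells now '.'): 19

Answer: 19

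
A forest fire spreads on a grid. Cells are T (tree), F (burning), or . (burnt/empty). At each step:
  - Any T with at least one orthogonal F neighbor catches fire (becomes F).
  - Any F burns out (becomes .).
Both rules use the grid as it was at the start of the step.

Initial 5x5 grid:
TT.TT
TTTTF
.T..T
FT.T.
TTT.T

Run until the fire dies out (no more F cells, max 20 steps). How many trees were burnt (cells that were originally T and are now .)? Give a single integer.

Step 1: +5 fires, +2 burnt (F count now 5)
Step 2: +4 fires, +5 burnt (F count now 4)
Step 3: +2 fires, +4 burnt (F count now 2)
Step 4: +2 fires, +2 burnt (F count now 2)
Step 5: +1 fires, +2 burnt (F count now 1)
Step 6: +0 fires, +1 burnt (F count now 0)
Fire out after step 6
Initially T: 16, now '.': 23
Total burnt (originally-T cells now '.'): 14

Answer: 14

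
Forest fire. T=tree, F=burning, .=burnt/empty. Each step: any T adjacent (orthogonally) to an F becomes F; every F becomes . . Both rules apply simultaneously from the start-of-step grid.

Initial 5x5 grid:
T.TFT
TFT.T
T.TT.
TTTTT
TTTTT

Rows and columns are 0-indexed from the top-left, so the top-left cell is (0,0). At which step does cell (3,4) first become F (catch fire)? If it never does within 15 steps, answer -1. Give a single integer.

Step 1: cell (3,4)='T' (+4 fires, +2 burnt)
Step 2: cell (3,4)='T' (+4 fires, +4 burnt)
Step 3: cell (3,4)='T' (+3 fires, +4 burnt)
Step 4: cell (3,4)='T' (+4 fires, +3 burnt)
Step 5: cell (3,4)='F' (+3 fires, +4 burnt)
  -> target ignites at step 5
Step 6: cell (3,4)='.' (+1 fires, +3 burnt)
Step 7: cell (3,4)='.' (+0 fires, +1 burnt)
  fire out at step 7

5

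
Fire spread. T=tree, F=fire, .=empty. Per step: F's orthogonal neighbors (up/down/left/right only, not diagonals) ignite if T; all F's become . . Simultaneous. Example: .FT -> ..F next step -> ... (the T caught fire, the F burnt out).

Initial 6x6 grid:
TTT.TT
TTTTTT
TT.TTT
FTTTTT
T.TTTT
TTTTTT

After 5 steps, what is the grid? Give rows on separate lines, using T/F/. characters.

Step 1: 3 trees catch fire, 1 burn out
  TTT.TT
  TTTTTT
  FT.TTT
  .FTTTT
  F.TTTT
  TTTTTT
Step 2: 4 trees catch fire, 3 burn out
  TTT.TT
  FTTTTT
  .F.TTT
  ..FTTT
  ..TTTT
  FTTTTT
Step 3: 5 trees catch fire, 4 burn out
  FTT.TT
  .FTTTT
  ...TTT
  ...FTT
  ..FTTT
  .FTTTT
Step 4: 6 trees catch fire, 5 burn out
  .FT.TT
  ..FTTT
  ...FTT
  ....FT
  ...FTT
  ..FTTT
Step 5: 6 trees catch fire, 6 burn out
  ..F.TT
  ...FTT
  ....FT
  .....F
  ....FT
  ...FTT

..F.TT
...FTT
....FT
.....F
....FT
...FTT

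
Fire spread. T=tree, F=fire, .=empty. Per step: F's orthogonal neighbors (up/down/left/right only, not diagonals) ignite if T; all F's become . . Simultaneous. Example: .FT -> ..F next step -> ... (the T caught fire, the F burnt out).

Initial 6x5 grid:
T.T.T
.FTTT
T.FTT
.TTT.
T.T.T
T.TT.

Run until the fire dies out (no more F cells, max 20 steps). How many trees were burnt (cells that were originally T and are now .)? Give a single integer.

Step 1: +3 fires, +2 burnt (F count now 3)
Step 2: +6 fires, +3 burnt (F count now 6)
Step 3: +2 fires, +6 burnt (F count now 2)
Step 4: +2 fires, +2 burnt (F count now 2)
Step 5: +0 fires, +2 burnt (F count now 0)
Fire out after step 5
Initially T: 18, now '.': 25
Total burnt (originally-T cells now '.'): 13

Answer: 13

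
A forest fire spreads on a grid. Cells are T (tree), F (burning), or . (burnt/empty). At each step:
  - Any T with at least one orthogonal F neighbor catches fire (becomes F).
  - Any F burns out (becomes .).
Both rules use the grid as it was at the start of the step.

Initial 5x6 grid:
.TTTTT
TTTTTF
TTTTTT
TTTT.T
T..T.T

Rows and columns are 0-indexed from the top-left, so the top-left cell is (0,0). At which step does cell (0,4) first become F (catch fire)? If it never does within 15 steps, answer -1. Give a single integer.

Step 1: cell (0,4)='T' (+3 fires, +1 burnt)
Step 2: cell (0,4)='F' (+4 fires, +3 burnt)
  -> target ignites at step 2
Step 3: cell (0,4)='.' (+4 fires, +4 burnt)
Step 4: cell (0,4)='.' (+4 fires, +4 burnt)
Step 5: cell (0,4)='.' (+5 fires, +4 burnt)
Step 6: cell (0,4)='.' (+2 fires, +5 burnt)
Step 7: cell (0,4)='.' (+1 fires, +2 burnt)
Step 8: cell (0,4)='.' (+1 fires, +1 burnt)
Step 9: cell (0,4)='.' (+0 fires, +1 burnt)
  fire out at step 9

2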